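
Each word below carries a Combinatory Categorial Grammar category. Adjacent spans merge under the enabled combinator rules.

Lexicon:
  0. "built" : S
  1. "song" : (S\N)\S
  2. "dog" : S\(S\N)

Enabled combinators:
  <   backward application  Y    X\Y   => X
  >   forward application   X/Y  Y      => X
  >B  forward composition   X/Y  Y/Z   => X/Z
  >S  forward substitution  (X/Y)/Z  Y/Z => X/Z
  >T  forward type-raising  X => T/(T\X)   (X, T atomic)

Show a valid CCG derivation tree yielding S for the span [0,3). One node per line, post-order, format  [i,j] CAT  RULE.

[0,3] S   <
  [0,2] S\N   <
    [0,1] "built" : S
    [1,2] "song" : (S\N)\S
  [2,3] "dog" : S\(S\N)

[0,1] S  lex  "built"
[1,2] (S\N)\S  lex  "song"
[0,2] S\N  <  k=1
[2,3] S\(S\N)  lex  "dog"
[0,3] S  <  k=2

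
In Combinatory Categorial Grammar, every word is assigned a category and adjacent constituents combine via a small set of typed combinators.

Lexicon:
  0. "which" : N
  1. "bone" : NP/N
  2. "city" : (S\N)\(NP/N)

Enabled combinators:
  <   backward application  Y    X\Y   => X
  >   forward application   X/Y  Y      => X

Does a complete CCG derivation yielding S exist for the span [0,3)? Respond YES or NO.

[0,3] S   <
  [0,1] "which" : N
  [1,3] S\N   <
    [1,2] "bone" : NP/N
    [2,3] "city" : (S\N)\(NP/N)

YES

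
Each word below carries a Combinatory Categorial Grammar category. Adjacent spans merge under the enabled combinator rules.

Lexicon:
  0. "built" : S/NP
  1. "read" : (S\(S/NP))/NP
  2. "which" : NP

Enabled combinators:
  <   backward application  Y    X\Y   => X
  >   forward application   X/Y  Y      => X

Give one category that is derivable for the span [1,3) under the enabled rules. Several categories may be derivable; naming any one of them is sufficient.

S\(S/NP)

[0,3] S   <
  [0,1] "built" : S/NP
  [1,3] S\(S/NP)   >
    [1,2] "read" : (S\(S/NP))/NP
    [2,3] "which" : NP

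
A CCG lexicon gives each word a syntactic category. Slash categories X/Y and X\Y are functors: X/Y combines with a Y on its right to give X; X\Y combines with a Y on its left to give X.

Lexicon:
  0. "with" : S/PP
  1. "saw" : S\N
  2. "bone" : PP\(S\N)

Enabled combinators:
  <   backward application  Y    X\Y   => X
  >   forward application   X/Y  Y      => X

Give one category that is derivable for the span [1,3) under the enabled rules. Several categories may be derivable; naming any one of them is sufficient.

PP

[0,3] S   >
  [0,1] "with" : S/PP
  [1,3] PP   <
    [1,2] "saw" : S\N
    [2,3] "bone" : PP\(S\N)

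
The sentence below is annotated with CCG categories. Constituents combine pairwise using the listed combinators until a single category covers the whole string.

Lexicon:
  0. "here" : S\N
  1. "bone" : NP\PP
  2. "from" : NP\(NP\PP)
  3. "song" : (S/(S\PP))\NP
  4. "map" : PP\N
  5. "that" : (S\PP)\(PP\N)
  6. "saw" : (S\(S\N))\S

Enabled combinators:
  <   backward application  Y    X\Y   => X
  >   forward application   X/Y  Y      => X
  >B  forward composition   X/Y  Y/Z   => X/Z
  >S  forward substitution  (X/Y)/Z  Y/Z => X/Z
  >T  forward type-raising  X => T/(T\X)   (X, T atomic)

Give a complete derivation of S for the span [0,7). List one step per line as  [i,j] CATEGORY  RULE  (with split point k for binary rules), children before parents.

[0,7] S   <
  [0,1] "here" : S\N
  [1,7] S\(S\N)   <
    [1,6] S   >
      [1,4] S/(S\PP)   <
        [1,3] NP   <
          [1,2] "bone" : NP\PP
          [2,3] "from" : NP\(NP\PP)
        [3,4] "song" : (S/(S\PP))\NP
      [4,6] S\PP   <
        [4,5] "map" : PP\N
        [5,6] "that" : (S\PP)\(PP\N)
    [6,7] "saw" : (S\(S\N))\S

[0,1] S\N  lex  "here"
[1,2] NP\PP  lex  "bone"
[2,3] NP\(NP\PP)  lex  "from"
[1,3] NP  <  k=2
[3,4] (S/(S\PP))\NP  lex  "song"
[1,4] S/(S\PP)  <  k=3
[4,5] PP\N  lex  "map"
[5,6] (S\PP)\(PP\N)  lex  "that"
[4,6] S\PP  <  k=5
[1,6] S  >  k=4
[6,7] (S\(S\N))\S  lex  "saw"
[1,7] S\(S\N)  <  k=6
[0,7] S  <  k=1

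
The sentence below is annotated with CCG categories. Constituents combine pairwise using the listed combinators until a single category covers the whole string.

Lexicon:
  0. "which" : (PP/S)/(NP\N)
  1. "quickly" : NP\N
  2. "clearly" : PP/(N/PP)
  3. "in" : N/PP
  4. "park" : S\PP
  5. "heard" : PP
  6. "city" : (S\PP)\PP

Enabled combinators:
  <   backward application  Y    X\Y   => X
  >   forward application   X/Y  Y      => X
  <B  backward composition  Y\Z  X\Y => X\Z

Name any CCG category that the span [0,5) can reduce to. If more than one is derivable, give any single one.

[0,7] S   <
  [0,5] PP   >
    [0,2] PP/S   >
      [0,1] "which" : (PP/S)/(NP\N)
      [1,2] "quickly" : NP\N
    [2,5] S   <
      [2,4] PP   >
        [2,3] "clearly" : PP/(N/PP)
        [3,4] "in" : N/PP
      [4,5] "park" : S\PP
  [5,7] S\PP   <
    [5,6] "heard" : PP
    [6,7] "city" : (S\PP)\PP

PP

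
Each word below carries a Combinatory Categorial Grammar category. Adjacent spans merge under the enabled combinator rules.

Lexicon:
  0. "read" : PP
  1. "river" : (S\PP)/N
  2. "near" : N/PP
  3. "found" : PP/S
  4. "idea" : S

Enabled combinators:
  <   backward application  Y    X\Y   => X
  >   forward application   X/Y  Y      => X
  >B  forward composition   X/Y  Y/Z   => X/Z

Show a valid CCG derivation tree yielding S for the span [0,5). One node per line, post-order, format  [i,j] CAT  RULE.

[0,5] S   <
  [0,1] "read" : PP
  [1,5] S\PP   >
    [1,2] "river" : (S\PP)/N
    [2,5] N   >
      [2,3] "near" : N/PP
      [3,5] PP   >
        [3,4] "found" : PP/S
        [4,5] "idea" : S

[0,1] PP  lex  "read"
[1,2] (S\PP)/N  lex  "river"
[2,3] N/PP  lex  "near"
[3,4] PP/S  lex  "found"
[4,5] S  lex  "idea"
[3,5] PP  >  k=4
[2,5] N  >  k=3
[1,5] S\PP  >  k=2
[0,5] S  <  k=1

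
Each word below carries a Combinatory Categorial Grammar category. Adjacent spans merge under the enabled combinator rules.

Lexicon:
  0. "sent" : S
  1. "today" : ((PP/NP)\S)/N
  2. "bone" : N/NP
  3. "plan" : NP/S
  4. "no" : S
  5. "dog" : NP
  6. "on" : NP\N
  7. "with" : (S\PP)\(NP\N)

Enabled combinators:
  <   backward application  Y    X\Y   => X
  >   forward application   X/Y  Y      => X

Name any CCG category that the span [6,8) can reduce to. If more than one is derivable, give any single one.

[0,8] S   <
  [0,6] PP   >
    [0,5] PP/NP   <
      [0,1] "sent" : S
      [1,5] (PP/NP)\S   >
        [1,2] "today" : ((PP/NP)\S)/N
        [2,5] N   >
          [2,3] "bone" : N/NP
          [3,5] NP   >
            [3,4] "plan" : NP/S
            [4,5] "no" : S
    [5,6] "dog" : NP
  [6,8] S\PP   <
    [6,7] "on" : NP\N
    [7,8] "with" : (S\PP)\(NP\N)

S\PP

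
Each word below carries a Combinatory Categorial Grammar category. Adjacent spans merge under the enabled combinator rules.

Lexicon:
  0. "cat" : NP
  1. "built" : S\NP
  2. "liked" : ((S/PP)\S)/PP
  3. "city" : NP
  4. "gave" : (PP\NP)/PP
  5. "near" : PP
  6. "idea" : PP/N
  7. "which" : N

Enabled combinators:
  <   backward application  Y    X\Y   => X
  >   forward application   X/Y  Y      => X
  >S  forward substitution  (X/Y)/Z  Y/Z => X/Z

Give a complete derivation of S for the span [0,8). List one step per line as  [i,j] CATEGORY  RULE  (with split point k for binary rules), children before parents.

[0,8] S   >
  [0,6] S/PP   <
    [0,2] S   <
      [0,1] "cat" : NP
      [1,2] "built" : S\NP
    [2,6] (S/PP)\S   >
      [2,3] "liked" : ((S/PP)\S)/PP
      [3,6] PP   <
        [3,4] "city" : NP
        [4,6] PP\NP   >
          [4,5] "gave" : (PP\NP)/PP
          [5,6] "near" : PP
  [6,8] PP   >
    [6,7] "idea" : PP/N
    [7,8] "which" : N

[0,1] NP  lex  "cat"
[1,2] S\NP  lex  "built"
[0,2] S  <  k=1
[2,3] ((S/PP)\S)/PP  lex  "liked"
[3,4] NP  lex  "city"
[4,5] (PP\NP)/PP  lex  "gave"
[5,6] PP  lex  "near"
[4,6] PP\NP  >  k=5
[3,6] PP  <  k=4
[2,6] (S/PP)\S  >  k=3
[0,6] S/PP  <  k=2
[6,7] PP/N  lex  "idea"
[7,8] N  lex  "which"
[6,8] PP  >  k=7
[0,8] S  >  k=6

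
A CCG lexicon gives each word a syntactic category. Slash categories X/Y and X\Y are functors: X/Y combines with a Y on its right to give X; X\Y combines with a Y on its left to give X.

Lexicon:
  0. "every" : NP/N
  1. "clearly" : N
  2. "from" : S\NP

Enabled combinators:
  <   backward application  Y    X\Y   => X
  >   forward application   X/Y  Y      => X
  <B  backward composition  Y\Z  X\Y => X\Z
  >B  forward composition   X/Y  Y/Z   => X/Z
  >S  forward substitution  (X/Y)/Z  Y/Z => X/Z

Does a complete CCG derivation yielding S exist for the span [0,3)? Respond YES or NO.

YES

[0,3] S   <
  [0,2] NP   >
    [0,1] "every" : NP/N
    [1,2] "clearly" : N
  [2,3] "from" : S\NP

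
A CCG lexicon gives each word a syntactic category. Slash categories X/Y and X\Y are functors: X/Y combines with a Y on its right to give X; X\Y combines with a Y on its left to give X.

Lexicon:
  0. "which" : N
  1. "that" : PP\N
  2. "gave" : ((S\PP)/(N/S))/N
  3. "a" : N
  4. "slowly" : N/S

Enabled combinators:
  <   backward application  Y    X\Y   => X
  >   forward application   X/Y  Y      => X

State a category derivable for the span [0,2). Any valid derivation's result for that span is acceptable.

[0,5] S   <
  [0,2] PP   <
    [0,1] "which" : N
    [1,2] "that" : PP\N
  [2,5] S\PP   >
    [2,4] (S\PP)/(N/S)   >
      [2,3] "gave" : ((S\PP)/(N/S))/N
      [3,4] "a" : N
    [4,5] "slowly" : N/S

PP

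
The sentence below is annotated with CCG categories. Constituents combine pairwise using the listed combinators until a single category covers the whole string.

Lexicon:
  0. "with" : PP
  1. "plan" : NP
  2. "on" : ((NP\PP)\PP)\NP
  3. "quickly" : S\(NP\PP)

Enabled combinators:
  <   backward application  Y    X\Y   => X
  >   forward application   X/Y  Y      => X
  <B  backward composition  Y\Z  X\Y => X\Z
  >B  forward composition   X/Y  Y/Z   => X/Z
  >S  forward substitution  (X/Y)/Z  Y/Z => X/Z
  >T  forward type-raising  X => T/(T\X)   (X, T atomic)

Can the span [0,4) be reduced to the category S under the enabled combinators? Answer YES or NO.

YES

[0,4] S   <
  [0,3] NP\PP   <
    [0,1] "with" : PP
    [1,3] (NP\PP)\PP   <
      [1,2] "plan" : NP
      [2,3] "on" : ((NP\PP)\PP)\NP
  [3,4] "quickly" : S\(NP\PP)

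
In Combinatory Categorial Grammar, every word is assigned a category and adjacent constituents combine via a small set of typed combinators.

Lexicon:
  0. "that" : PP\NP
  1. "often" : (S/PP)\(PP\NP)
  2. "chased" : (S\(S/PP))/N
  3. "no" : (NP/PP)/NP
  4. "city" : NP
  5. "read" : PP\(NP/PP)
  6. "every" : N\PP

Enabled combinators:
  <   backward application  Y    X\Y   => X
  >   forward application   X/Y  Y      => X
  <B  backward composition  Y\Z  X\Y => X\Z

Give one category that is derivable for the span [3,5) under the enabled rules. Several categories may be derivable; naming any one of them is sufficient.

[0,7] S   <
  [0,2] S/PP   <
    [0,1] "that" : PP\NP
    [1,2] "often" : (S/PP)\(PP\NP)
  [2,7] S\(S/PP)   >
    [2,3] "chased" : (S\(S/PP))/N
    [3,7] N   <
      [3,6] PP   <
        [3,5] NP/PP   >
          [3,4] "no" : (NP/PP)/NP
          [4,5] "city" : NP
        [5,6] "read" : PP\(NP/PP)
      [6,7] "every" : N\PP

NP/PP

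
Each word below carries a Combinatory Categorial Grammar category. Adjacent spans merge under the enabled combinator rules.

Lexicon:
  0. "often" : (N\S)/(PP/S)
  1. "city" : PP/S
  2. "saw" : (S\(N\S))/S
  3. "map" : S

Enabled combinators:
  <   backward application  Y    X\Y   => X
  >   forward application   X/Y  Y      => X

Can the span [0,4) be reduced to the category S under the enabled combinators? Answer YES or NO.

YES

[0,4] S   <
  [0,2] N\S   >
    [0,1] "often" : (N\S)/(PP/S)
    [1,2] "city" : PP/S
  [2,4] S\(N\S)   >
    [2,3] "saw" : (S\(N\S))/S
    [3,4] "map" : S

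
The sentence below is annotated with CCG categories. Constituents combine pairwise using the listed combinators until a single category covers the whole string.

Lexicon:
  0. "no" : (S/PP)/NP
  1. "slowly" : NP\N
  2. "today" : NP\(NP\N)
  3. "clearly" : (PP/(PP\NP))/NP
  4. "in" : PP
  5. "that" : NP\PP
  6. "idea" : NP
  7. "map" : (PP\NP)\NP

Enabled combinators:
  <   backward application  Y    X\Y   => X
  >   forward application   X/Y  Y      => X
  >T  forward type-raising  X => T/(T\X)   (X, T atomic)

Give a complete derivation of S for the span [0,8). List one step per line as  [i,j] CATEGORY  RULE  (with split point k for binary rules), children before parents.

[0,1] (S/PP)/NP  lex  "no"
[1,2] NP\N  lex  "slowly"
[2,3] NP\(NP\N)  lex  "today"
[1,3] NP  <  k=2
[0,3] S/PP  >  k=1
[3,4] (PP/(PP\NP))/NP  lex  "clearly"
[4,5] PP  lex  "in"
[4,5] NP/(NP\PP)  >T
[5,6] NP\PP  lex  "that"
[4,6] NP  >  k=5
[3,6] PP/(PP\NP)  >  k=4
[6,7] NP  lex  "idea"
[7,8] (PP\NP)\NP  lex  "map"
[6,8] PP\NP  <  k=7
[3,8] PP  >  k=6
[0,8] S  >  k=3

[0,8] S   >
  [0,3] S/PP   >
    [0,1] "no" : (S/PP)/NP
    [1,3] NP   <
      [1,2] "slowly" : NP\N
      [2,3] "today" : NP\(NP\N)
  [3,8] PP   >
    [3,6] PP/(PP\NP)   >
      [3,4] "clearly" : (PP/(PP\NP))/NP
      [4,6] NP   >
        [4,5] NP/(NP\PP)   >T
          [4,5] "in" : PP
        [5,6] "that" : NP\PP
    [6,8] PP\NP   <
      [6,7] "idea" : NP
      [7,8] "map" : (PP\NP)\NP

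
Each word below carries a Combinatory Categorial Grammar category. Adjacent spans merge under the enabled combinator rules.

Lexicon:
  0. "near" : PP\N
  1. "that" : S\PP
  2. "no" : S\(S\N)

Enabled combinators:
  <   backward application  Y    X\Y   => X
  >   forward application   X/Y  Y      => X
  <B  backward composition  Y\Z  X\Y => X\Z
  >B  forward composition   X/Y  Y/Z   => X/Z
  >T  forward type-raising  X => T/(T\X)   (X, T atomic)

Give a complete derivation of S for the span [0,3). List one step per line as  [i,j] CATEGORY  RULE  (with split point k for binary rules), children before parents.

[0,1] PP\N  lex  "near"
[1,2] S\PP  lex  "that"
[0,2] S\N  <B  k=1
[2,3] S\(S\N)  lex  "no"
[0,3] S  <  k=2

[0,3] S   <
  [0,2] S\N   <B
    [0,1] "near" : PP\N
    [1,2] "that" : S\PP
  [2,3] "no" : S\(S\N)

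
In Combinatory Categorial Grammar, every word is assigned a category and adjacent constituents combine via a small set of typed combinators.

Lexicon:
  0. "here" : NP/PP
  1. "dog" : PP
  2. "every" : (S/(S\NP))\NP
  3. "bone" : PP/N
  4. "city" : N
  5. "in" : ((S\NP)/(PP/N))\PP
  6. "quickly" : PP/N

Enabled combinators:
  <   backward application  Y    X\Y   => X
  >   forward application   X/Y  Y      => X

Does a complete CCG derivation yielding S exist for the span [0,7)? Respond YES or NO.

YES

[0,7] S   >
  [0,3] S/(S\NP)   <
    [0,2] NP   >
      [0,1] "here" : NP/PP
      [1,2] "dog" : PP
    [2,3] "every" : (S/(S\NP))\NP
  [3,7] S\NP   >
    [3,6] (S\NP)/(PP/N)   <
      [3,5] PP   >
        [3,4] "bone" : PP/N
        [4,5] "city" : N
      [5,6] "in" : ((S\NP)/(PP/N))\PP
    [6,7] "quickly" : PP/N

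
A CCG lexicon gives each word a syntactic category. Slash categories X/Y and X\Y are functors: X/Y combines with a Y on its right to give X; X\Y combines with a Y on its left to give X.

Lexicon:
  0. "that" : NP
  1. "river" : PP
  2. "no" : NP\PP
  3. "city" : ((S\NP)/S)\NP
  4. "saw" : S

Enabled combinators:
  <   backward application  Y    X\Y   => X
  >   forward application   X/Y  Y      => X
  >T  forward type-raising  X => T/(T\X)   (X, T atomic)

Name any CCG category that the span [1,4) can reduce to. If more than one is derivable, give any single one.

(S\NP)/S

[0,5] S   >
  [0,1] S/(S\NP)   >T
    [0,1] "that" : NP
  [1,5] S\NP   >
    [1,4] (S\NP)/S   <
      [1,3] NP   >
        [1,2] NP/(NP\PP)   >T
          [1,2] "river" : PP
        [2,3] "no" : NP\PP
      [3,4] "city" : ((S\NP)/S)\NP
    [4,5] "saw" : S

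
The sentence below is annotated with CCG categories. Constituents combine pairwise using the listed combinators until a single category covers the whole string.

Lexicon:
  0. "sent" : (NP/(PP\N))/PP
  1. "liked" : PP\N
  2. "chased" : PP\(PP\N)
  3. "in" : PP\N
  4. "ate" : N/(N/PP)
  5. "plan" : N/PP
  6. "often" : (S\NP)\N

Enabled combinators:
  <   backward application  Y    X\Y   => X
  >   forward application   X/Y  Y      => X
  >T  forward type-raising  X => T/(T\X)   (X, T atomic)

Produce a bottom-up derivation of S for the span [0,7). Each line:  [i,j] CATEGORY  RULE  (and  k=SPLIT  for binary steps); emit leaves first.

[0,7] S   <
  [0,4] NP   >
    [0,3] NP/(PP\N)   >
      [0,1] "sent" : (NP/(PP\N))/PP
      [1,3] PP   <
        [1,2] "liked" : PP\N
        [2,3] "chased" : PP\(PP\N)
    [3,4] "in" : PP\N
  [4,7] S\NP   <
    [4,6] N   >
      [4,5] "ate" : N/(N/PP)
      [5,6] "plan" : N/PP
    [6,7] "often" : (S\NP)\N

[0,1] (NP/(PP\N))/PP  lex  "sent"
[1,2] PP\N  lex  "liked"
[2,3] PP\(PP\N)  lex  "chased"
[1,3] PP  <  k=2
[0,3] NP/(PP\N)  >  k=1
[3,4] PP\N  lex  "in"
[0,4] NP  >  k=3
[4,5] N/(N/PP)  lex  "ate"
[5,6] N/PP  lex  "plan"
[4,6] N  >  k=5
[6,7] (S\NP)\N  lex  "often"
[4,7] S\NP  <  k=6
[0,7] S  <  k=4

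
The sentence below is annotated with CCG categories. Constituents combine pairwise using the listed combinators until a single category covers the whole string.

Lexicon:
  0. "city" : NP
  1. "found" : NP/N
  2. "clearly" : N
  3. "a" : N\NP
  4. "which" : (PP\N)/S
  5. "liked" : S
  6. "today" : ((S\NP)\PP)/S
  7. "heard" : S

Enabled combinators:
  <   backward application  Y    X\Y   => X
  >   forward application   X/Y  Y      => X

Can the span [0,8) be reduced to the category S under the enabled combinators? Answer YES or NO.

YES

[0,8] S   <
  [0,1] "city" : NP
  [1,8] S\NP   <
    [1,6] PP   <
      [1,4] N   <
        [1,3] NP   >
          [1,2] "found" : NP/N
          [2,3] "clearly" : N
        [3,4] "a" : N\NP
      [4,6] PP\N   >
        [4,5] "which" : (PP\N)/S
        [5,6] "liked" : S
    [6,8] (S\NP)\PP   >
      [6,7] "today" : ((S\NP)\PP)/S
      [7,8] "heard" : S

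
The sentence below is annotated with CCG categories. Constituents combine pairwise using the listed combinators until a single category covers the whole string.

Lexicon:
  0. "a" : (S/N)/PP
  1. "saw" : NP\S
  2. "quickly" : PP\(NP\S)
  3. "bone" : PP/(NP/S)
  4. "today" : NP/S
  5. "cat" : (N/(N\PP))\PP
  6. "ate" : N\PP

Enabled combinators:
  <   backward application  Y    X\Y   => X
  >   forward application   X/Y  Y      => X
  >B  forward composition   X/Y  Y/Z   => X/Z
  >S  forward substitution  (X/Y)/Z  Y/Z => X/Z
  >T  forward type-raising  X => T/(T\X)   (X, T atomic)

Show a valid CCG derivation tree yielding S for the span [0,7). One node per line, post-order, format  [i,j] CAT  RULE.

[0,7] S   >
  [0,3] S/N   >
    [0,1] "a" : (S/N)/PP
    [1,3] PP   <
      [1,2] "saw" : NP\S
      [2,3] "quickly" : PP\(NP\S)
  [3,7] N   >
    [3,6] N/(N\PP)   <
      [3,5] PP   >
        [3,4] "bone" : PP/(NP/S)
        [4,5] "today" : NP/S
      [5,6] "cat" : (N/(N\PP))\PP
    [6,7] "ate" : N\PP

[0,1] (S/N)/PP  lex  "a"
[1,2] NP\S  lex  "saw"
[2,3] PP\(NP\S)  lex  "quickly"
[1,3] PP  <  k=2
[0,3] S/N  >  k=1
[3,4] PP/(NP/S)  lex  "bone"
[4,5] NP/S  lex  "today"
[3,5] PP  >  k=4
[5,6] (N/(N\PP))\PP  lex  "cat"
[3,6] N/(N\PP)  <  k=5
[6,7] N\PP  lex  "ate"
[3,7] N  >  k=6
[0,7] S  >  k=3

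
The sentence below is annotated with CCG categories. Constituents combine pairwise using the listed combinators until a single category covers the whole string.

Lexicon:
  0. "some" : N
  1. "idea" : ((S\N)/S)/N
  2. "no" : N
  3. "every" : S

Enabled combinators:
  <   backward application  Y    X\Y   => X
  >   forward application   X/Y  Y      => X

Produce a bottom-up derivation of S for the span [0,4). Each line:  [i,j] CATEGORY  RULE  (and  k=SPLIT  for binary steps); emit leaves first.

[0,1] N  lex  "some"
[1,2] ((S\N)/S)/N  lex  "idea"
[2,3] N  lex  "no"
[1,3] (S\N)/S  >  k=2
[3,4] S  lex  "every"
[1,4] S\N  >  k=3
[0,4] S  <  k=1

[0,4] S   <
  [0,1] "some" : N
  [1,4] S\N   >
    [1,3] (S\N)/S   >
      [1,2] "idea" : ((S\N)/S)/N
      [2,3] "no" : N
    [3,4] "every" : S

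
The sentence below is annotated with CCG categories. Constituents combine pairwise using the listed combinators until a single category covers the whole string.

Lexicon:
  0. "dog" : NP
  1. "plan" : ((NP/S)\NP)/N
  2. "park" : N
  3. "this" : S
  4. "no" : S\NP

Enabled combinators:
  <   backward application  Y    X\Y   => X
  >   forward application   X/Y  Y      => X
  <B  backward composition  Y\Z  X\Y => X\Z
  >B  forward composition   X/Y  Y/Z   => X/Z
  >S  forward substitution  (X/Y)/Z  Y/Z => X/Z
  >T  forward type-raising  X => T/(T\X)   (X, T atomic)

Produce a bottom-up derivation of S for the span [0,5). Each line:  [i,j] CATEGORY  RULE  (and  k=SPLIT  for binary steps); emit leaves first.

[0,1] NP  lex  "dog"
[1,2] ((NP/S)\NP)/N  lex  "plan"
[2,3] N  lex  "park"
[1,3] (NP/S)\NP  >  k=2
[0,3] NP/S  <  k=1
[3,4] S  lex  "this"
[0,4] NP  >  k=3
[4,5] S\NP  lex  "no"
[0,5] S  <  k=4

[0,5] S   <
  [0,4] NP   >
    [0,3] NP/S   <
      [0,1] "dog" : NP
      [1,3] (NP/S)\NP   >
        [1,2] "plan" : ((NP/S)\NP)/N
        [2,3] "park" : N
    [3,4] "this" : S
  [4,5] "no" : S\NP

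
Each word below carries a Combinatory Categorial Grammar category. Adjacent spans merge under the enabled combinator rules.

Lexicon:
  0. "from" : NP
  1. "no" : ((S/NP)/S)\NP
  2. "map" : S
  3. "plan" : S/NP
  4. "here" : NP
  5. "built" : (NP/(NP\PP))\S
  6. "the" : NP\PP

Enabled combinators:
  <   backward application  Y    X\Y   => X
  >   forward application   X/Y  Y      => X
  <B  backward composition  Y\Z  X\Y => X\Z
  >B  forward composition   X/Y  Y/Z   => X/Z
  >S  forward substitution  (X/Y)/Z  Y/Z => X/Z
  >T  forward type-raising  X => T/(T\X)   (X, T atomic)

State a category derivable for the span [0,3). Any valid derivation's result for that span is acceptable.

[0,7] S   >
  [0,3] S/NP   >
    [0,2] (S/NP)/S   <
      [0,1] "from" : NP
      [1,2] "no" : ((S/NP)/S)\NP
    [2,3] "map" : S
  [3,7] NP   >
    [3,6] NP/(NP\PP)   <
      [3,5] S   >
        [3,4] "plan" : S/NP
        [4,5] "here" : NP
      [5,6] "built" : (NP/(NP\PP))\S
    [6,7] "the" : NP\PP

S/NP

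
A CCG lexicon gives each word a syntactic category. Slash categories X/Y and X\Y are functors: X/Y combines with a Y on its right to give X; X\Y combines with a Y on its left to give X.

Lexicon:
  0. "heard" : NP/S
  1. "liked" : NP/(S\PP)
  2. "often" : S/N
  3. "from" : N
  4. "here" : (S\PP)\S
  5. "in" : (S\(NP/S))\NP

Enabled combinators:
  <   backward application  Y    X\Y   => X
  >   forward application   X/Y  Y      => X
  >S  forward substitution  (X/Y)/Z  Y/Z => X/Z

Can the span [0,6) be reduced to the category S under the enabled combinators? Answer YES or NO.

YES

[0,6] S   <
  [0,1] "heard" : NP/S
  [1,6] S\(NP/S)   <
    [1,5] NP   >
      [1,2] "liked" : NP/(S\PP)
      [2,5] S\PP   <
        [2,4] S   >
          [2,3] "often" : S/N
          [3,4] "from" : N
        [4,5] "here" : (S\PP)\S
    [5,6] "in" : (S\(NP/S))\NP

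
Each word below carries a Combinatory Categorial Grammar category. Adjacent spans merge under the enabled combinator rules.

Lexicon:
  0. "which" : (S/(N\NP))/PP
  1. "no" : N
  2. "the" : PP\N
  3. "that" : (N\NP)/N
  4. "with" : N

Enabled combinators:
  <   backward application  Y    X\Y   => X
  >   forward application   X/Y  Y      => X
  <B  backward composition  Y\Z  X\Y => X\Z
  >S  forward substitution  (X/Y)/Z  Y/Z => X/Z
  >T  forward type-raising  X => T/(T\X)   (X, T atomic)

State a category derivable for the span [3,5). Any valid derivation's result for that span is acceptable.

[0,5] S   >
  [0,3] S/(N\NP)   >
    [0,1] "which" : (S/(N\NP))/PP
    [1,3] PP   >
      [1,2] PP/(PP\N)   >T
        [1,2] "no" : N
      [2,3] "the" : PP\N
  [3,5] N\NP   >
    [3,4] "that" : (N\NP)/N
    [4,5] "with" : N

N\NP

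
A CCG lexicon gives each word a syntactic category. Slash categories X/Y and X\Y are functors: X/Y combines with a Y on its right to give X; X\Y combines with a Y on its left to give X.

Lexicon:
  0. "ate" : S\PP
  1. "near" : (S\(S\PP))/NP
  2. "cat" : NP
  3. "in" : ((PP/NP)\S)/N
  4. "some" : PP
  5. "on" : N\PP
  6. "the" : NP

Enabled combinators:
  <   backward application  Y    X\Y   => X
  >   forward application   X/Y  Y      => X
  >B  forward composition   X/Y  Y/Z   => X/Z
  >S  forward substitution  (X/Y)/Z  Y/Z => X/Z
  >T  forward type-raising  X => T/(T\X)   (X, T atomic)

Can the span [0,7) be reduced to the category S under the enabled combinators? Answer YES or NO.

S\PP (S\(S\PP))/NP NP ((PP/NP)\S)/N PP N\PP NP
CKY chart[0,7] = {N/(N\PP), NP/(NP\PP), PP, PP/(NP\NP), PP/(PP\PP), S/(S\PP)}; S ∉ chart

NO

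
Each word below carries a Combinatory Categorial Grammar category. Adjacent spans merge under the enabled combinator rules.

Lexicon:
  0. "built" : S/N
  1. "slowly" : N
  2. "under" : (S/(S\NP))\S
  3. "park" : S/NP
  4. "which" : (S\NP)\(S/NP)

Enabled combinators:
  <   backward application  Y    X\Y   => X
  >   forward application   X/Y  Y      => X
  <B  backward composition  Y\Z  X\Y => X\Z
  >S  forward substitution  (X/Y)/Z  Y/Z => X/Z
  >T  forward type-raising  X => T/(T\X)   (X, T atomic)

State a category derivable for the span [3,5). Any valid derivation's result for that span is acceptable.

S\NP

[0,5] S   >
  [0,3] S/(S\NP)   <
    [0,2] S   >
      [0,1] "built" : S/N
      [1,2] "slowly" : N
    [2,3] "under" : (S/(S\NP))\S
  [3,5] S\NP   <
    [3,4] "park" : S/NP
    [4,5] "which" : (S\NP)\(S/NP)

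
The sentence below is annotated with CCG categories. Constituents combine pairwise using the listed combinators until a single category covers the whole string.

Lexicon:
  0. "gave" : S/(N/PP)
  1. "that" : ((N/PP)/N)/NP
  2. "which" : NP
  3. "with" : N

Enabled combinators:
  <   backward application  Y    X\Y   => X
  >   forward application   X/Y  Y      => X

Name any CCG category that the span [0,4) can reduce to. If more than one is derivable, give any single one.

[0,4] S   >
  [0,1] "gave" : S/(N/PP)
  [1,4] N/PP   >
    [1,3] (N/PP)/N   >
      [1,2] "that" : ((N/PP)/N)/NP
      [2,3] "which" : NP
    [3,4] "with" : N

S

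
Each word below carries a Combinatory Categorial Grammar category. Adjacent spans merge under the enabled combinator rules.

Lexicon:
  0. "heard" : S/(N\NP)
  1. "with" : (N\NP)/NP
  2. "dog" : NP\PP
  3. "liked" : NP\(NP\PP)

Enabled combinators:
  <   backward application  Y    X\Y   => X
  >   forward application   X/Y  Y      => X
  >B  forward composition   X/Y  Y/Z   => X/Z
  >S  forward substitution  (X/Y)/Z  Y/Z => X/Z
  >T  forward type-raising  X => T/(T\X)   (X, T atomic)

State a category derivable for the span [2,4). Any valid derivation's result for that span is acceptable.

NP

[0,4] S   >
  [0,1] "heard" : S/(N\NP)
  [1,4] N\NP   >
    [1,2] "with" : (N\NP)/NP
    [2,4] NP   <
      [2,3] "dog" : NP\PP
      [3,4] "liked" : NP\(NP\PP)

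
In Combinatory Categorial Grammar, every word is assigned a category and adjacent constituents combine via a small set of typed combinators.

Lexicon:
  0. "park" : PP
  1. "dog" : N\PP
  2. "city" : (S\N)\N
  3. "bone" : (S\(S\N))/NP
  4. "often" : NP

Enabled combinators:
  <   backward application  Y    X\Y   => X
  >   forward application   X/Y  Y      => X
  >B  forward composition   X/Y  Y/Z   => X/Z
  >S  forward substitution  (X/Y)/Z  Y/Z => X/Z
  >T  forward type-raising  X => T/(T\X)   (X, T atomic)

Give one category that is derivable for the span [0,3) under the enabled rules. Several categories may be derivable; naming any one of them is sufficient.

[0,5] S   <
  [0,3] S\N   <
    [0,2] N   <
      [0,1] "park" : PP
      [1,2] "dog" : N\PP
    [2,3] "city" : (S\N)\N
  [3,5] S\(S\N)   >
    [3,4] "bone" : (S\(S\N))/NP
    [4,5] "often" : NP

S\N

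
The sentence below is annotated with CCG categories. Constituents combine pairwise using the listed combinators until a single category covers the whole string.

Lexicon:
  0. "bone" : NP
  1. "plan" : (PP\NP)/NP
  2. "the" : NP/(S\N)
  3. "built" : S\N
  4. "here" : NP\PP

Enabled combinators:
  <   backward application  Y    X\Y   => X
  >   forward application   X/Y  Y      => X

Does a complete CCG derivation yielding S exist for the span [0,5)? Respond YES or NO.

NO

NP (PP\NP)/NP NP/(S\N) S\N NP\PP
CKY chart[0,5] = {NP}; S ∉ chart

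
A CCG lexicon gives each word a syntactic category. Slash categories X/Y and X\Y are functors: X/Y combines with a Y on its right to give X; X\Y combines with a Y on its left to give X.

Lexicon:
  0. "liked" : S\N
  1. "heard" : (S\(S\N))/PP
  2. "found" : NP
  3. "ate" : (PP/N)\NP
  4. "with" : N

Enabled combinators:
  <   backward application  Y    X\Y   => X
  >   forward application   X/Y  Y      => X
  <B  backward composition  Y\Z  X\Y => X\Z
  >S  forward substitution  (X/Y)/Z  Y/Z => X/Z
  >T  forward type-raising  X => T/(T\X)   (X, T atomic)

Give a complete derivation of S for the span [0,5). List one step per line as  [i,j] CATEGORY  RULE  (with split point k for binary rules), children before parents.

[0,5] S   <
  [0,1] "liked" : S\N
  [1,5] S\(S\N)   >
    [1,2] "heard" : (S\(S\N))/PP
    [2,5] PP   >
      [2,4] PP/N   <
        [2,3] "found" : NP
        [3,4] "ate" : (PP/N)\NP
      [4,5] "with" : N

[0,1] S\N  lex  "liked"
[1,2] (S\(S\N))/PP  lex  "heard"
[2,3] NP  lex  "found"
[3,4] (PP/N)\NP  lex  "ate"
[2,4] PP/N  <  k=3
[4,5] N  lex  "with"
[2,5] PP  >  k=4
[1,5] S\(S\N)  >  k=2
[0,5] S  <  k=1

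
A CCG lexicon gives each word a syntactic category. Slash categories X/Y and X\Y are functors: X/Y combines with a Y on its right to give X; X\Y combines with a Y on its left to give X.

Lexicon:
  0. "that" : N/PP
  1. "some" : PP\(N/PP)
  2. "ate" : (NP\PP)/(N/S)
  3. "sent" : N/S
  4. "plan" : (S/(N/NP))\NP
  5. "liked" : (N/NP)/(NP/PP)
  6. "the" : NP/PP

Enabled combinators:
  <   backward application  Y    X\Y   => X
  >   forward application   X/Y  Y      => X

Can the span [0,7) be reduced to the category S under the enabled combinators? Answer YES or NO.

[0,7] S   >
  [0,5] S/(N/NP)   <
    [0,4] NP   <
      [0,2] PP   <
        [0,1] "that" : N/PP
        [1,2] "some" : PP\(N/PP)
      [2,4] NP\PP   >
        [2,3] "ate" : (NP\PP)/(N/S)
        [3,4] "sent" : N/S
    [4,5] "plan" : (S/(N/NP))\NP
  [5,7] N/NP   >
    [5,6] "liked" : (N/NP)/(NP/PP)
    [6,7] "the" : NP/PP

YES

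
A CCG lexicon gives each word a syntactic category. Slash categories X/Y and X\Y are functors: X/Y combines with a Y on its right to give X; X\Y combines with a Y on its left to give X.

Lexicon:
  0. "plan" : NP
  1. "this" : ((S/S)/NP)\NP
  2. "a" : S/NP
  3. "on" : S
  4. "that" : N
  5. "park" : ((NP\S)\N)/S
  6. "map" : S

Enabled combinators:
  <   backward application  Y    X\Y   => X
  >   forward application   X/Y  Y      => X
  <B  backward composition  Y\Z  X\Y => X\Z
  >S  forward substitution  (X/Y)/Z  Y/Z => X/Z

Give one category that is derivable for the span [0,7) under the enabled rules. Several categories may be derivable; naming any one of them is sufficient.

[0,7] S   >
  [0,3] S/NP   >S
    [0,2] (S/S)/NP   <
      [0,1] "plan" : NP
      [1,2] "this" : ((S/S)/NP)\NP
    [2,3] "a" : S/NP
  [3,7] NP   <
    [3,4] "on" : S
    [4,7] NP\S   <
      [4,5] "that" : N
      [5,7] (NP\S)\N   >
        [5,6] "park" : ((NP\S)\N)/S
        [6,7] "map" : S

S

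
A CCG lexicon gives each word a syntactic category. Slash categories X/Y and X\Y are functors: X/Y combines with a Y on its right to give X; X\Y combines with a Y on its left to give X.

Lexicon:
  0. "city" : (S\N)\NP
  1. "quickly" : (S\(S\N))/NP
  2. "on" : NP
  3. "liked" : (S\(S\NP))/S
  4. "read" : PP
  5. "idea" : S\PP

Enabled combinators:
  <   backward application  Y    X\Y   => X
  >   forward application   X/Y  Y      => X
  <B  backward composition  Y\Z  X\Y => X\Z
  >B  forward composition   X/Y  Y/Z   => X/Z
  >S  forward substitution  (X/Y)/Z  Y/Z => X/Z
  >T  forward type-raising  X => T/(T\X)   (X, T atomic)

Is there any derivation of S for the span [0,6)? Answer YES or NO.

YES

[0,6] S   <
  [0,3] S\NP   <B
    [0,1] "city" : (S\N)\NP
    [1,3] S\(S\N)   >
      [1,2] "quickly" : (S\(S\N))/NP
      [2,3] "on" : NP
  [3,6] S\(S\NP)   >
    [3,4] "liked" : (S\(S\NP))/S
    [4,6] S   <
      [4,5] "read" : PP
      [5,6] "idea" : S\PP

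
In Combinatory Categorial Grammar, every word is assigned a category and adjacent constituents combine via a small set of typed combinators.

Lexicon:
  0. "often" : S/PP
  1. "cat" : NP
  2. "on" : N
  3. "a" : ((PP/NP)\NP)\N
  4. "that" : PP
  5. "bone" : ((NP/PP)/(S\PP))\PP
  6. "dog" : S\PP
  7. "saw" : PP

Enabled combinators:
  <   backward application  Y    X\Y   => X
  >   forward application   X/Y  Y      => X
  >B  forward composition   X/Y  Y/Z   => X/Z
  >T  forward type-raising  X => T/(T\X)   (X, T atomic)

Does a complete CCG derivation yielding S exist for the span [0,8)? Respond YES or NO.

[0,8] S   >
  [0,4] S/NP   >B
    [0,1] "often" : S/PP
    [1,4] PP/NP   <
      [1,2] "cat" : NP
      [2,4] (PP/NP)\NP   <
        [2,3] "on" : N
        [3,4] "a" : ((PP/NP)\NP)\N
  [4,8] NP   >
    [4,7] NP/PP   >
      [4,6] (NP/PP)/(S\PP)   <
        [4,5] "that" : PP
        [5,6] "bone" : ((NP/PP)/(S\PP))\PP
      [6,7] "dog" : S\PP
    [7,8] "saw" : PP

YES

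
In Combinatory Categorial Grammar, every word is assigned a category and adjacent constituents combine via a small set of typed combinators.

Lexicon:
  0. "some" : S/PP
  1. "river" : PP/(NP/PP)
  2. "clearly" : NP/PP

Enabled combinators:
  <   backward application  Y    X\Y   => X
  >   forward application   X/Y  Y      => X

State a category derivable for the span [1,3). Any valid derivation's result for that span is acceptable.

PP

[0,3] S   >
  [0,1] "some" : S/PP
  [1,3] PP   >
    [1,2] "river" : PP/(NP/PP)
    [2,3] "clearly" : NP/PP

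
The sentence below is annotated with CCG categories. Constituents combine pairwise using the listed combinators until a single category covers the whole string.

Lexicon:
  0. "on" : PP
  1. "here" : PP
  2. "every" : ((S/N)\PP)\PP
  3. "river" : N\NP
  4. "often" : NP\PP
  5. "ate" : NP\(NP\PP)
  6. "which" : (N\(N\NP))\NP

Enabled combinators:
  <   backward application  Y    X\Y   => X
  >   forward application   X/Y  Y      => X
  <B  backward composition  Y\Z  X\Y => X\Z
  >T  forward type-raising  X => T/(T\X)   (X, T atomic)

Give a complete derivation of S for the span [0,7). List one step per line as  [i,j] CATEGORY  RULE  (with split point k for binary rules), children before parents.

[0,7] S   >
  [0,3] S/N   <
    [0,1] "on" : PP
    [1,3] (S/N)\PP   <
      [1,2] "here" : PP
      [2,3] "every" : ((S/N)\PP)\PP
  [3,7] N   <
    [3,4] "river" : N\NP
    [4,7] N\(N\NP)   <
      [4,6] NP   <
        [4,5] "often" : NP\PP
        [5,6] "ate" : NP\(NP\PP)
      [6,7] "which" : (N\(N\NP))\NP

[0,1] PP  lex  "on"
[1,2] PP  lex  "here"
[2,3] ((S/N)\PP)\PP  lex  "every"
[1,3] (S/N)\PP  <  k=2
[0,3] S/N  <  k=1
[3,4] N\NP  lex  "river"
[4,5] NP\PP  lex  "often"
[5,6] NP\(NP\PP)  lex  "ate"
[4,6] NP  <  k=5
[6,7] (N\(N\NP))\NP  lex  "which"
[4,7] N\(N\NP)  <  k=6
[3,7] N  <  k=4
[0,7] S  >  k=3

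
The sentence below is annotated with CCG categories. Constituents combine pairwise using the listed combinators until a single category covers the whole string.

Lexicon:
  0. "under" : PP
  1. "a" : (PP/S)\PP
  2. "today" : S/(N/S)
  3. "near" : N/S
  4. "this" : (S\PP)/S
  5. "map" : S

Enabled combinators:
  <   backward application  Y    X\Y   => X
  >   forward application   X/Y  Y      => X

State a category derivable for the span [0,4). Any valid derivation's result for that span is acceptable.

PP

[0,6] S   <
  [0,4] PP   >
    [0,2] PP/S   <
      [0,1] "under" : PP
      [1,2] "a" : (PP/S)\PP
    [2,4] S   >
      [2,3] "today" : S/(N/S)
      [3,4] "near" : N/S
  [4,6] S\PP   >
    [4,5] "this" : (S\PP)/S
    [5,6] "map" : S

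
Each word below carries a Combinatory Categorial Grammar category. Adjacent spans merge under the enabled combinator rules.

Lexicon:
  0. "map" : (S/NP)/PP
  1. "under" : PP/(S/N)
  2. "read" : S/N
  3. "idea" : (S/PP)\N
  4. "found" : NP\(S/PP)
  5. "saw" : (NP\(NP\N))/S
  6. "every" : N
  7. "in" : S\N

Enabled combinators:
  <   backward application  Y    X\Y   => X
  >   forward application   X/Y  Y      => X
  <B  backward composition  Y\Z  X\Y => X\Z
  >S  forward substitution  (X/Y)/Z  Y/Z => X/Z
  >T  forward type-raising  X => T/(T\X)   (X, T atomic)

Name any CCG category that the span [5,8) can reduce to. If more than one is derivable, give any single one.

NP\(NP\N)

[0,8] S   >
  [0,3] S/NP   >
    [0,1] "map" : (S/NP)/PP
    [1,3] PP   >
      [1,2] "under" : PP/(S/N)
      [2,3] "read" : S/N
  [3,8] NP   <
    [3,5] NP\N   <B
      [3,4] "idea" : (S/PP)\N
      [4,5] "found" : NP\(S/PP)
    [5,8] NP\(NP\N)   >
      [5,6] "saw" : (NP\(NP\N))/S
      [6,8] S   >
        [6,7] S/(S\N)   >T
          [6,7] "every" : N
        [7,8] "in" : S\N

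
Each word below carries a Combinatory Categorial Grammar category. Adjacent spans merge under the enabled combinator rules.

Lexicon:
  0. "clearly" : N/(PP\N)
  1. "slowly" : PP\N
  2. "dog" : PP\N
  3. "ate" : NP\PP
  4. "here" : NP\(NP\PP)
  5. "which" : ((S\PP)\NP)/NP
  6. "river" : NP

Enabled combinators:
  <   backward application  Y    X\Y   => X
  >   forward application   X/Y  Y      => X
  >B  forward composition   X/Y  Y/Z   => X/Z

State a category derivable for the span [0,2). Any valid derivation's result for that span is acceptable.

[0,7] S   <
  [0,3] PP   <
    [0,2] N   >
      [0,1] "clearly" : N/(PP\N)
      [1,2] "slowly" : PP\N
    [2,3] "dog" : PP\N
  [3,7] S\PP   <
    [3,5] NP   <
      [3,4] "ate" : NP\PP
      [4,5] "here" : NP\(NP\PP)
    [5,7] (S\PP)\NP   >
      [5,6] "which" : ((S\PP)\NP)/NP
      [6,7] "river" : NP

N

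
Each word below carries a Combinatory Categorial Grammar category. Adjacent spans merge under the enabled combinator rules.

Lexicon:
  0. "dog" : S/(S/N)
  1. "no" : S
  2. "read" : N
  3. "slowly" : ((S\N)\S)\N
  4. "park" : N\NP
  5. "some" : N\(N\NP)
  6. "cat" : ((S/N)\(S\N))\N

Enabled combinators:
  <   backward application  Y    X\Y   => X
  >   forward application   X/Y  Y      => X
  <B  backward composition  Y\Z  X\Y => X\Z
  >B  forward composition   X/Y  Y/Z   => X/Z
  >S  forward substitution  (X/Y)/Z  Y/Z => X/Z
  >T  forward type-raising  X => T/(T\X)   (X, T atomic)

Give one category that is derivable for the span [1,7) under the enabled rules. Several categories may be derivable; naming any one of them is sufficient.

S/N

[0,7] S   >
  [0,1] "dog" : S/(S/N)
  [1,7] S/N   <
    [1,4] S\N   <
      [1,2] "no" : S
      [2,4] (S\N)\S   <
        [2,3] "read" : N
        [3,4] "slowly" : ((S\N)\S)\N
    [4,7] (S/N)\(S\N)   <
      [4,6] N   <
        [4,5] "park" : N\NP
        [5,6] "some" : N\(N\NP)
      [6,7] "cat" : ((S/N)\(S\N))\N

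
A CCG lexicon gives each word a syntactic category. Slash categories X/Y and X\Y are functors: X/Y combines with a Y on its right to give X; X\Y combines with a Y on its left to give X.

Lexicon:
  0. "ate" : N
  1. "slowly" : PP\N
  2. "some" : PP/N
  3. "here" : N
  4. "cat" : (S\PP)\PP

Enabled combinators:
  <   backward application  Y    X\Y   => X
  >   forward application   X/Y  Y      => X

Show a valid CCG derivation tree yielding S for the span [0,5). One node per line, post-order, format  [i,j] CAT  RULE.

[0,1] N  lex  "ate"
[1,2] PP\N  lex  "slowly"
[0,2] PP  <  k=1
[2,3] PP/N  lex  "some"
[3,4] N  lex  "here"
[2,4] PP  >  k=3
[4,5] (S\PP)\PP  lex  "cat"
[2,5] S\PP  <  k=4
[0,5] S  <  k=2

[0,5] S   <
  [0,2] PP   <
    [0,1] "ate" : N
    [1,2] "slowly" : PP\N
  [2,5] S\PP   <
    [2,4] PP   >
      [2,3] "some" : PP/N
      [3,4] "here" : N
    [4,5] "cat" : (S\PP)\PP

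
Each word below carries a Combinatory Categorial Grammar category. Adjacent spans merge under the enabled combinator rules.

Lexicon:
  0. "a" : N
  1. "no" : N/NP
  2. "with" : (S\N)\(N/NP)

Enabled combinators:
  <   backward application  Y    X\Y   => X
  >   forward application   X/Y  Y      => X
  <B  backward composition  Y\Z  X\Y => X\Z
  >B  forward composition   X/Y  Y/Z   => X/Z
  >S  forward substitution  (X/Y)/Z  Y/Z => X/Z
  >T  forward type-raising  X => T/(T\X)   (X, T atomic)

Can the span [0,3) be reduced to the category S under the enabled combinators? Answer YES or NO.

[0,3] S   <
  [0,1] "a" : N
  [1,3] S\N   <
    [1,2] "no" : N/NP
    [2,3] "with" : (S\N)\(N/NP)

YES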